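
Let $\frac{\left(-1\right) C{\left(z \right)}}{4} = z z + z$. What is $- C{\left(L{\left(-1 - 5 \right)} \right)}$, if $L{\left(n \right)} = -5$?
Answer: $80$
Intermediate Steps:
$C{\left(z \right)} = - 4 z - 4 z^{2}$ ($C{\left(z \right)} = - 4 \left(z z + z\right) = - 4 \left(z^{2} + z\right) = - 4 \left(z + z^{2}\right) = - 4 z - 4 z^{2}$)
$- C{\left(L{\left(-1 - 5 \right)} \right)} = - \left(-4\right) \left(-5\right) \left(1 - 5\right) = - \left(-4\right) \left(-5\right) \left(-4\right) = \left(-1\right) \left(-80\right) = 80$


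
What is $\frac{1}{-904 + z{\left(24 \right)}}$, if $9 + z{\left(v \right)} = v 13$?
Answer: $- \frac{1}{601} \approx -0.0016639$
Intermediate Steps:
$z{\left(v \right)} = -9 + 13 v$ ($z{\left(v \right)} = -9 + v 13 = -9 + 13 v$)
$\frac{1}{-904 + z{\left(24 \right)}} = \frac{1}{-904 + \left(-9 + 13 \cdot 24\right)} = \frac{1}{-904 + \left(-9 + 312\right)} = \frac{1}{-904 + 303} = \frac{1}{-601} = - \frac{1}{601}$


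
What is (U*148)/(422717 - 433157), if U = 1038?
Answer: -6401/435 ≈ -14.715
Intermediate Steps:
(U*148)/(422717 - 433157) = (1038*148)/(422717 - 433157) = 153624/(-10440) = 153624*(-1/10440) = -6401/435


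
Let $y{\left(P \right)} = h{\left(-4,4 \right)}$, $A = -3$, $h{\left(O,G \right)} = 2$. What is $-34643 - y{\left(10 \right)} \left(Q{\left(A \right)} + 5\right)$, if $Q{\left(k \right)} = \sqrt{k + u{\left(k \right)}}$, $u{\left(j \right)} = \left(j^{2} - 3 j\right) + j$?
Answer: $-34653 - 4 \sqrt{3} \approx -34660.0$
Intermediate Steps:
$y{\left(P \right)} = 2$
$u{\left(j \right)} = j^{2} - 2 j$
$Q{\left(k \right)} = \sqrt{k + k \left(-2 + k\right)}$
$-34643 - y{\left(10 \right)} \left(Q{\left(A \right)} + 5\right) = -34643 - 2 \left(\sqrt{- 3 \left(-1 - 3\right)} + 5\right) = -34643 - 2 \left(\sqrt{\left(-3\right) \left(-4\right)} + 5\right) = -34643 - 2 \left(\sqrt{12} + 5\right) = -34643 - 2 \left(2 \sqrt{3} + 5\right) = -34643 - 2 \left(5 + 2 \sqrt{3}\right) = -34643 - \left(10 + 4 \sqrt{3}\right) = -34653 - 4 \sqrt{3}$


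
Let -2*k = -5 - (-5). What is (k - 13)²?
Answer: 169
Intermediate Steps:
k = 0 (k = -(-5 - (-5))/2 = -(-5 - 1*(-5))/2 = -(-5 + 5)/2 = -½*0 = 0)
(k - 13)² = (0 - 13)² = (-13)² = 169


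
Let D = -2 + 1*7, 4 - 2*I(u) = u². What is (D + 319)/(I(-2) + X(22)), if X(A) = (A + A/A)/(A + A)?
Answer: 14256/23 ≈ 619.83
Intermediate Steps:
I(u) = 2 - u²/2
D = 5 (D = -2 + 7 = 5)
X(A) = (1 + A)/(2*A) (X(A) = (A + 1)/((2*A)) = (1 + A)*(1/(2*A)) = (1 + A)/(2*A))
(D + 319)/(I(-2) + X(22)) = (5 + 319)/((2 - ½*(-2)²) + (½)*(1 + 22)/22) = 324/((2 - ½*4) + (½)*(1/22)*23) = 324/((2 - 2) + 23/44) = 324/(0 + 23/44) = 324/(23/44) = 324*(44/23) = 14256/23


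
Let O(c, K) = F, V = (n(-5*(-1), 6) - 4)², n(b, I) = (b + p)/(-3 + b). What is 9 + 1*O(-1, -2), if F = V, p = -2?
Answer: 61/4 ≈ 15.250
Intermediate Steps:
n(b, I) = (-2 + b)/(-3 + b) (n(b, I) = (b - 2)/(-3 + b) = (-2 + b)/(-3 + b))
V = 25/4 (V = ((-2 - 5*(-1))/(-3 - 5*(-1)) - 4)² = ((-2 + 5)/(-3 + 5) - 4)² = (3/2 - 4)² = (-5/2)² = 25/4 ≈ 6.2500)
F = 25/4 ≈ 6.2500
O(c, K) = 25/4
9 + 1*O(-1, -2) = 9 + 1*(25/4) = 9 + 25/4 = 61/4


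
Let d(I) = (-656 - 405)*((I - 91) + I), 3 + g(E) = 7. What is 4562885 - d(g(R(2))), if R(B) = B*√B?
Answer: 4474822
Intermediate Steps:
R(B) = B^(3/2)
g(E) = 4 (g(E) = -3 + 7 = 4)
d(I) = 96551 - 2122*I (d(I) = -1061*((-91 + I) + I) = -1061*(-91 + 2*I) = 96551 - 2122*I)
4562885 - d(g(R(2))) = 4562885 - (96551 - 2122*4) = 4562885 - (96551 - 8488) = 4562885 - 1*88063 = 4562885 - 88063 = 4474822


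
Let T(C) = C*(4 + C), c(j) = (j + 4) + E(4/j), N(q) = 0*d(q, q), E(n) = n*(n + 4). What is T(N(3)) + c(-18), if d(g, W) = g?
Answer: -1202/81 ≈ -14.840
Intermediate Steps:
E(n) = n*(4 + n)
N(q) = 0 (N(q) = 0*q = 0)
c(j) = 4 + j + 4*(4 + 4/j)/j (c(j) = (j + 4) + (4/j)*(4 + 4/j) = (4 + j) + 4*(4 + 4/j)/j = 4 + j + 4*(4 + 4/j)/j)
T(N(3)) + c(-18) = 0*(4 + 0) + (4 - 18 + 16/(-18) + 16/(-18)²) = 0*4 + (4 - 18 + 16*(-1/18) + 16*(1/324)) = 0 + (4 - 18 - 8/9 + 4/81) = 0 - 1202/81 = -1202/81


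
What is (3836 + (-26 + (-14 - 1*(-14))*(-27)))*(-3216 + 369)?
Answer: -10847070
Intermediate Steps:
(3836 + (-26 + (-14 - 1*(-14))*(-27)))*(-3216 + 369) = (3836 + (-26 + (-14 + 14)*(-27)))*(-2847) = (3836 + (-26 + 0*(-27)))*(-2847) = (3836 + (-26 + 0))*(-2847) = (3836 - 26)*(-2847) = 3810*(-2847) = -10847070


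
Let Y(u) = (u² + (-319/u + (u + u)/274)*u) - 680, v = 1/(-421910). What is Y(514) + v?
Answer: 15324693073213/57801670 ≈ 2.6513e+5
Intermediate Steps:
v = -1/421910 ≈ -2.3702e-6
Y(u) = -680 + u² + u*(-319/u + u/137) (Y(u) = (u² + (-319/u + (2*u)*(1/274))*u) - 680 = (u² + (-319/u + u/137)*u) - 680 = (u² + u*(-319/u + u/137)) - 680 = -680 + u² + u*(-319/u + u/137))
Y(514) + v = (-999 + (138/137)*514²) - 1/421910 = (-999 + (138/137)*264196) - 1/421910 = (-999 + 36459048/137) - 1/421910 = 36322185/137 - 1/421910 = 15324693073213/57801670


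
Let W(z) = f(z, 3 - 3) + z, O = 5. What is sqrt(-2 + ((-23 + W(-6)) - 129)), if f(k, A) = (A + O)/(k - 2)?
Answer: I*sqrt(2570)/4 ≈ 12.674*I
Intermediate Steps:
f(k, A) = (5 + A)/(-2 + k) (f(k, A) = (A + 5)/(k - 2) = (5 + A)/(-2 + k))
W(z) = z + 5/(-2 + z) (W(z) = (5 + (3 - 3))/(-2 + z) + z = (5 + 0)/(-2 + z) + z = 5/(-2 + z) + z = z + 5/(-2 + z))
sqrt(-2 + ((-23 + W(-6)) - 129)) = sqrt(-2 + ((-23 + (5 - 6*(-2 - 6))/(-2 - 6)) - 129)) = sqrt(-2 + ((-23 + (5 - 6*(-8))/(-8)) - 129)) = sqrt(-2 + ((-23 - (5 + 48)/8) - 129)) = sqrt(-2 + ((-23 - 1/8*53) - 129)) = sqrt(-2 + ((-23 - 53/8) - 129)) = sqrt(-2 + (-237/8 - 129)) = sqrt(-2 - 1269/8) = sqrt(-1285/8) = I*sqrt(2570)/4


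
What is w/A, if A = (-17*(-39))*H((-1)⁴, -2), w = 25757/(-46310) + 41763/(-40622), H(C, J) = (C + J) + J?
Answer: 745086346/935429096745 ≈ 0.00079652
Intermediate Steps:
H(C, J) = C + 2*J
w = -745086346/470301205 (w = 25757*(-1/46310) + 41763*(-1/40622) = -25757/46310 - 41763/40622 = -745086346/470301205 ≈ -1.5843)
A = -1989 (A = (-17*(-39))*((-1)⁴ + 2*(-2)) = 663*(1 - 4) = 663*(-3) = -1989)
w/A = -745086346/470301205/(-1989) = -745086346/470301205*(-1/1989) = 745086346/935429096745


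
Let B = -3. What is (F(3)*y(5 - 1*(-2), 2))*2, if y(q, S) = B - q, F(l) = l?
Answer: -60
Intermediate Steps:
y(q, S) = -3 - q
(F(3)*y(5 - 1*(-2), 2))*2 = (3*(-3 - (5 - 1*(-2))))*2 = (3*(-3 - (5 + 2)))*2 = (3*(-3 - 1*7))*2 = (3*(-3 - 7))*2 = (3*(-10))*2 = -30*2 = -60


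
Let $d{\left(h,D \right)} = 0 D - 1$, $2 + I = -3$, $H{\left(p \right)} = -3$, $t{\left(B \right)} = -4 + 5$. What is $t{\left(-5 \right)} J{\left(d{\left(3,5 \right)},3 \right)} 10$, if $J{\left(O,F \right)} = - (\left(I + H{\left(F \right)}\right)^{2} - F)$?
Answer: $-610$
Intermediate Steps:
$t{\left(B \right)} = 1$
$I = -5$ ($I = -2 - 3 = -5$)
$d{\left(h,D \right)} = -1$ ($d{\left(h,D \right)} = 0 - 1 = -1$)
$J{\left(O,F \right)} = -64 + F$ ($J{\left(O,F \right)} = - (\left(-5 - 3\right)^{2} - F) = - (\left(-8\right)^{2} - F) = - (64 - F) = -64 + F$)
$t{\left(-5 \right)} J{\left(d{\left(3,5 \right)},3 \right)} 10 = 1 \left(-64 + 3\right) 10 = 1 \left(-61\right) 10 = \left(-61\right) 10 = -610$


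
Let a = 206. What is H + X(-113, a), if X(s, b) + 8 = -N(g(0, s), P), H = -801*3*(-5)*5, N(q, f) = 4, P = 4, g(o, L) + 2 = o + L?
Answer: 60063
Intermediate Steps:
g(o, L) = -2 + L + o (g(o, L) = -2 + (o + L) = -2 + (L + o) = -2 + L + o)
H = 60075 (H = -(-12015)*5 = -801*(-75) = 60075)
X(s, b) = -12 (X(s, b) = -8 - 1*4 = -8 - 4 = -12)
H + X(-113, a) = 60075 - 12 = 60063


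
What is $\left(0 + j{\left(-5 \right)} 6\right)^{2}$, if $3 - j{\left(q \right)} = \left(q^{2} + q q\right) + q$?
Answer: $63504$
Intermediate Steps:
$j{\left(q \right)} = 3 - q - 2 q^{2}$ ($j{\left(q \right)} = 3 - \left(\left(q^{2} + q q\right) + q\right) = 3 - \left(\left(q^{2} + q^{2}\right) + q\right) = 3 - \left(2 q^{2} + q\right) = 3 - \left(q + 2 q^{2}\right) = 3 - q - 2 q^{2}$)
$\left(0 + j{\left(-5 \right)} 6\right)^{2} = \left(0 + \left(3 - -5 - 2 \left(-5\right)^{2}\right) 6\right)^{2} = \left(0 + \left(3 + 5 - 50\right) 6\right)^{2} = \left(0 - 252\right)^{2} = \left(-252\right)^{2} = 63504$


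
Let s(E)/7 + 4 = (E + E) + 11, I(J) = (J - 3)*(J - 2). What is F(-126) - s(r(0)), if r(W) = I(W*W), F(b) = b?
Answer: -259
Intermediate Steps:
I(J) = (-3 + J)*(-2 + J)
r(W) = 6 + W**4 - 5*W**2 (r(W) = 6 + (W*W)**2 - 5*W*W = 6 + (W**2)**2 - 5*W**2 = 6 + W**4 - 5*W**2)
s(E) = 49 + 14*E (s(E) = -28 + 7*((E + E) + 11) = -28 + 7*(2*E + 11) = -28 + 7*(11 + 2*E) = -28 + (77 + 14*E) = 49 + 14*E)
F(-126) - s(r(0)) = -126 - (49 + 14*(6 + 0**4 - 5*0**2)) = -126 - (49 + 14*(6 + 0 - 5*0)) = -126 - (49 + 14*(6 + 0 + 0)) = -126 - (49 + 14*6) = -126 - (49 + 84) = -126 - 1*133 = -126 - 133 = -259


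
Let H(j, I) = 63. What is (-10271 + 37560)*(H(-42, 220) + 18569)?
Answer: 508448648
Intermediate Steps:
(-10271 + 37560)*(H(-42, 220) + 18569) = (-10271 + 37560)*(63 + 18569) = 27289*18632 = 508448648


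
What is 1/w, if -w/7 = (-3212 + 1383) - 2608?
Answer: 1/31059 ≈ 3.2197e-5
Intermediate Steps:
w = 31059 (w = -7*((-3212 + 1383) - 2608) = -7*(-1829 - 2608) = -7*(-4437) = 31059)
1/w = 1/31059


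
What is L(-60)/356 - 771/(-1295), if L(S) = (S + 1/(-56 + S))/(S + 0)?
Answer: 383873491/641739840 ≈ 0.59818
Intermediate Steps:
L(S) = (S + 1/(-56 + S))/S
L(-60)/356 - 771/(-1295) = ((1 + (-60)² - 56*(-60))/((-60)*(-56 - 60)))/356 - 771/(-1295) = -1/60*(1 + 3600 + 3360)/(-116)*(1/356) - 771*(-1/1295) = -1/60*(-1/116)*6961*(1/356) + 771/1295 = (6961/6960)*(1/356) + 771/1295 = 6961/2477760 + 771/1295 = 383873491/641739840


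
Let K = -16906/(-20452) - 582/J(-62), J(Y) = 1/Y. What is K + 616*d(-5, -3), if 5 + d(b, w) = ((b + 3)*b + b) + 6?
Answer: 406798733/10226 ≈ 39781.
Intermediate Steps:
d(b, w) = 1 + b + b*(3 + b) (d(b, w) = -5 + (((b + 3)*b + b) + 6) = -5 + (((3 + b)*b + b) + 6) = -5 + ((b*(3 + b) + b) + 6) = -5 + ((b + b*(3 + b)) + 6) = -5 + (6 + b + b*(3 + b)) = 1 + b + b*(3 + b))
K = 369003437/10226 (K = -16906/(-20452) - 582/(1/(-62)) = -16906*(-1/20452) - 582/(-1/62) = 8453/10226 - 582*(-62) = 8453/10226 + 36084 = 369003437/10226 ≈ 36085.)
K + 616*d(-5, -3) = 369003437/10226 + 616*(1 + (-5)² + 4*(-5)) = 369003437/10226 + 616*(1 + 25 - 20) = 369003437/10226 + 616*6 = 369003437/10226 + 3696 = 406798733/10226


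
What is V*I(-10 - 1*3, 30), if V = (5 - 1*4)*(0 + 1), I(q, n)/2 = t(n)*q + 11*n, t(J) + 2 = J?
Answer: -68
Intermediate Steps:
t(J) = -2 + J
I(q, n) = 22*n + 2*q*(-2 + n) (I(q, n) = 2*((-2 + n)*q + 11*n) = 2*(q*(-2 + n) + 11*n) = 2*(11*n + q*(-2 + n)) = 22*n + 2*q*(-2 + n))
V = 1 (V = (5 - 4)*1 = 1*1 = 1)
V*I(-10 - 1*3, 30) = 1*(22*30 + 2*(-10 - 1*3)*(-2 + 30)) = 1*(660 + 2*(-10 - 3)*28) = 1*(660 + 2*(-13)*28) = 1*(660 - 728) = 1*(-68) = -68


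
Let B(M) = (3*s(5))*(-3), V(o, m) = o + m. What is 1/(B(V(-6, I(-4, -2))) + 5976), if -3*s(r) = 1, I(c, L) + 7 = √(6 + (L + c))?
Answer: 1/5979 ≈ 0.00016725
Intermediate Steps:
I(c, L) = -7 + √(6 + L + c) (I(c, L) = -7 + √(6 + (L + c)) = -7 + √(6 + L + c))
s(r) = -⅓ (s(r) = -⅓*1 = -⅓)
V(o, m) = m + o
B(M) = 3 (B(M) = (3*(-⅓))*(-3) = -1*(-3) = 3)
1/(B(V(-6, I(-4, -2))) + 5976) = 1/(3 + 5976) = 1/5979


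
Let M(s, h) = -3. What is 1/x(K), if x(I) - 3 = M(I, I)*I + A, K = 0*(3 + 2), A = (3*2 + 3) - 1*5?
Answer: 1/7 ≈ 0.14286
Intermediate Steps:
A = 4 (A = (6 + 3) - 5 = 9 - 5 = 4)
K = 0 (K = 0*5 = 0)
x(I) = 7 - 3*I (x(I) = 3 + (-3*I + 4) = 3 + (4 - 3*I) = 7 - 3*I)
1/x(K) = 1/(7 - 3*0) = 1/(7 + 0) = 1/7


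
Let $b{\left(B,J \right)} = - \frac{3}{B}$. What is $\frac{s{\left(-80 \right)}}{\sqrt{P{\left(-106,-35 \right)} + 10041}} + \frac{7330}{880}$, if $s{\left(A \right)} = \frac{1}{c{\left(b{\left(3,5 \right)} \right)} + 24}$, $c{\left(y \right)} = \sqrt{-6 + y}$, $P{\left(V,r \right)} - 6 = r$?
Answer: $\frac{733}{88} + \frac{12 \sqrt{2503}}{1459249} - \frac{i \sqrt{17521}}{2918498} \approx 8.33 - 4.5354 \cdot 10^{-5} i$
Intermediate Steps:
$P{\left(V,r \right)} = 6 + r$
$s{\left(A \right)} = \frac{1}{24 + i \sqrt{7}}$ ($s{\left(A \right)} = \frac{1}{\sqrt{-6 - \frac{3}{3}} + 24} = \frac{1}{\sqrt{-6 - 1} + 24} = \frac{1}{\sqrt{-7} + 24} = \frac{1}{i \sqrt{7} + 24} = \frac{1}{24 + i \sqrt{7}}$)
$\frac{s{\left(-80 \right)}}{\sqrt{P{\left(-106,-35 \right)} + 10041}} + \frac{7330}{880} = \frac{\frac{24}{583} - \frac{i \sqrt{7}}{583}}{\sqrt{\left(6 - 35\right) + 10041}} + \frac{7330}{880} = \frac{\frac{24}{583} - \frac{i \sqrt{7}}{583}}{\sqrt{-29 + 10041}} + 7330 \cdot \frac{1}{880} = \frac{\frac{24}{583} - \frac{i \sqrt{7}}{583}}{\sqrt{10012}} + \frac{733}{88} = \frac{\frac{24}{583} - \frac{i \sqrt{7}}{583}}{2 \sqrt{2503}} + \frac{733}{88} = \left(\frac{24}{583} - \frac{i \sqrt{7}}{583}\right) \frac{\sqrt{2503}}{5006} + \frac{733}{88} = \frac{\sqrt{2503} \left(\frac{24}{583} - \frac{i \sqrt{7}}{583}\right)}{5006} + \frac{733}{88} = \frac{733}{88} + \frac{\sqrt{2503} \left(\frac{24}{583} - \frac{i \sqrt{7}}{583}\right)}{5006}$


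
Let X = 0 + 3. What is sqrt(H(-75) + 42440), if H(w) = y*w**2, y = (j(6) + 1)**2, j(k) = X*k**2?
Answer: sqrt(66873065) ≈ 8177.6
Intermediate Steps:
X = 3
j(k) = 3*k**2
y = 11881 (y = (3*6**2 + 1)**2 = (3*36 + 1)**2 = (108 + 1)**2 = 109**2 = 11881)
H(w) = 11881*w**2
sqrt(H(-75) + 42440) = sqrt(11881*(-75)**2 + 42440) = sqrt(11881*5625 + 42440) = sqrt(66830625 + 42440) = sqrt(66873065)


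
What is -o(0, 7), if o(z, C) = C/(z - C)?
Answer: 1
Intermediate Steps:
-o(0, 7) = -7/(0 - 1*7) = -7/(0 - 7) = -7/(-7) = -7*(-1)/7 = -1*(-1) = 1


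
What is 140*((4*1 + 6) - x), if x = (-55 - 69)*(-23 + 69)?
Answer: 799960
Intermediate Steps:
x = -5704 (x = -124*46 = -5704)
140*((4*1 + 6) - x) = 140*((4*1 + 6) - 1*(-5704)) = 140*((4 + 6) + 5704) = 140*(10 + 5704) = 140*5714 = 799960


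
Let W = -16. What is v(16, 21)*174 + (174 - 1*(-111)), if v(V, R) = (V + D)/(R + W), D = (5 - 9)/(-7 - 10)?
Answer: 72249/85 ≈ 849.99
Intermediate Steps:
D = 4/17 (D = -4/(-17) = -4*(-1/17) = 4/17 ≈ 0.23529)
v(V, R) = (4/17 + V)/(-16 + R) (v(V, R) = (V + 4/17)/(R - 16) = (4/17 + V)/(-16 + R))
v(16, 21)*174 + (174 - 1*(-111)) = ((4/17 + 16)/(-16 + 21))*174 + (174 - 1*(-111)) = ((276/17)/5)*174 + (174 + 111) = ((⅕)*(276/17))*174 + 285 = (276/85)*174 + 285 = 48024/85 + 285 = 72249/85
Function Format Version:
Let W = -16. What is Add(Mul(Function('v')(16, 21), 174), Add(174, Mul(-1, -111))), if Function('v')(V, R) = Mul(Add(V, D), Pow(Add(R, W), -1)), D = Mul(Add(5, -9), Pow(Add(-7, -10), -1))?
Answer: Rational(72249, 85) ≈ 849.99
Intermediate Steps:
D = Rational(4, 17) (D = Mul(-4, Pow(-17, -1)) = Mul(-4, Rational(-1, 17)) = Rational(4, 17) ≈ 0.23529)
Function('v')(V, R) = Mul(Pow(Add(-16, R), -1), Add(Rational(4, 17), V)) (Function('v')(V, R) = Mul(Add(V, Rational(4, 17)), Pow(Add(R, -16), -1)) = Mul(Add(Rational(4, 17), V), Pow(Add(-16, R), -1)) = Mul(Pow(Add(-16, R), -1), Add(Rational(4, 17), V)))
Add(Mul(Function('v')(16, 21), 174), Add(174, Mul(-1, -111))) = Add(Mul(Mul(Pow(Add(-16, 21), -1), Add(Rational(4, 17), 16)), 174), Add(174, Mul(-1, -111))) = Add(Mul(Mul(Pow(5, -1), Rational(276, 17)), 174), Add(174, 111)) = Add(Mul(Mul(Rational(1, 5), Rational(276, 17)), 174), 285) = Add(Mul(Rational(276, 85), 174), 285) = Add(Rational(48024, 85), 285) = Rational(72249, 85)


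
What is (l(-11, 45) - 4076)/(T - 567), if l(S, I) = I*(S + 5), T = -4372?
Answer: 4346/4939 ≈ 0.87994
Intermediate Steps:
l(S, I) = I*(5 + S)
(l(-11, 45) - 4076)/(T - 567) = (45*(5 - 11) - 4076)/(-4372 - 567) = (45*(-6) - 4076)/(-4939) = (-270 - 4076)*(-1/4939) = -4346*(-1/4939) = 4346/4939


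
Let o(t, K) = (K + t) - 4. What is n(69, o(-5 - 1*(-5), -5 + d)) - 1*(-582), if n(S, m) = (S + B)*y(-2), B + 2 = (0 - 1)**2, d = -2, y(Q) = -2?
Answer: 446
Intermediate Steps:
B = -1 (B = -2 + (0 - 1)**2 = -2 + (-1)**2 = -2 + 1 = -1)
o(t, K) = -4 + K + t
n(S, m) = 2 - 2*S (n(S, m) = (S - 1)*(-2) = (-1 + S)*(-2) = 2 - 2*S)
n(69, o(-5 - 1*(-5), -5 + d)) - 1*(-582) = (2 - 2*69) - 1*(-582) = (2 - 138) + 582 = -136 + 582 = 446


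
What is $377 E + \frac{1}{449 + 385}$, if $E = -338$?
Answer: $- \frac{106273283}{834} \approx -1.2743 \cdot 10^{5}$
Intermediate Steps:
$377 E + \frac{1}{449 + 385} = 377 \left(-338\right) + \frac{1}{449 + 385} = -127426 + \frac{1}{834} = - \frac{106273283}{834}$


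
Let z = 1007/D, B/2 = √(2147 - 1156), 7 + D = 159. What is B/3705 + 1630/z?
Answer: 13040/53 + 2*√991/3705 ≈ 246.05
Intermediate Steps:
D = 152 (D = -7 + 159 = 152)
B = 2*√991 (B = 2*√(2147 - 1156) = 2*√991 ≈ 62.960)
z = 53/8 (z = 1007/152 = 1007*(1/152) = 53/8 ≈ 6.6250)
B/3705 + 1630/z = (2*√991)/3705 + 1630/(53/8) = (2*√991)*(1/3705) + 1630*(8/53) = 2*√991/3705 + 13040/53 = 13040/53 + 2*√991/3705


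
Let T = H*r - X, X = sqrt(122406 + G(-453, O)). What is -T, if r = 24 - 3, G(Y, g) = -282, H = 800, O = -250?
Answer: -16800 + 2*sqrt(30531) ≈ -16451.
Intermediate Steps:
r = 21
X = 2*sqrt(30531) (X = sqrt(122406 - 282) = sqrt(122124) = 2*sqrt(30531) ≈ 349.46)
T = 16800 - 2*sqrt(30531) (T = 800*21 - 2*sqrt(30531) = 16800 - 2*sqrt(30531) ≈ 16451.)
-T = -(16800 - 2*sqrt(30531)) = -16800 + 2*sqrt(30531)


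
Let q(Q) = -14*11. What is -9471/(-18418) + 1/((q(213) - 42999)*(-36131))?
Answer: 14766814256671/28716628089974 ≈ 0.51423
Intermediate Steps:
q(Q) = -154
-9471/(-18418) + 1/((q(213) - 42999)*(-36131)) = -9471/(-18418) + 1/(-154 - 42999*(-36131)) = -9471*(-1/18418) - 1/36131/(-43153) = 9471/18418 - 1/43153*(-1/36131) = 9471/18418 + 1/1559161043 = 14766814256671/28716628089974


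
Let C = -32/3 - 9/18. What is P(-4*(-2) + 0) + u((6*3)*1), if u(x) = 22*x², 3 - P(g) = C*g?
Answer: 21661/3 ≈ 7220.3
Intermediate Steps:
C = -67/6 (C = -32*⅓ - 9*1/18 = -32/3 - ½ = -67/6 ≈ -11.167)
P(g) = 3 + 67*g/6 (P(g) = 3 - (-67)*g/6 = 3 + 67*g/6)
P(-4*(-2) + 0) + u((6*3)*1) = (3 + 67*(-4*(-2) + 0)/6) + 22*((6*3)*1)² = (3 + 67*(8 + 0)/6) + 22*(18*1)² = (3 + (67/6)*8) + 22*18² = (3 + 268/3) + 22*324 = 277/3 + 7128 = 21661/3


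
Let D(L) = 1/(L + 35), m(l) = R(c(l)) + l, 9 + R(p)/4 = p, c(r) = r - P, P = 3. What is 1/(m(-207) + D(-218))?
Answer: -183/198190 ≈ -0.00092336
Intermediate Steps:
c(r) = -3 + r (c(r) = r - 1*3 = r - 3 = -3 + r)
R(p) = -36 + 4*p
m(l) = -48 + 5*l (m(l) = (-36 + 4*(-3 + l)) + l = (-36 + (-12 + 4*l)) + l = (-48 + 4*l) + l = -48 + 5*l)
D(L) = 1/(35 + L)
1/(m(-207) + D(-218)) = 1/((-48 + 5*(-207)) + 1/(35 - 218)) = 1/((-48 - 1035) + 1/(-183)) = 1/(-1083 - 1/183) = 1/(-198190/183) = -183/198190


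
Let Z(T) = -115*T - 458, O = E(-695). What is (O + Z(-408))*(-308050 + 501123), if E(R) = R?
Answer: 8836371991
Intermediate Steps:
O = -695
Z(T) = -458 - 115*T
(O + Z(-408))*(-308050 + 501123) = (-695 + (-458 - 115*(-408)))*(-308050 + 501123) = (-695 + (-458 + 46920))*193073 = (-695 + 46462)*193073 = 45767*193073 = 8836371991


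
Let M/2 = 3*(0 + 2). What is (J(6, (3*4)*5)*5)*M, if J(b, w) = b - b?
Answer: 0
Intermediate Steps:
M = 12 (M = 2*(3*(0 + 2)) = 2*(3*2) = 2*6 = 12)
J(b, w) = 0
(J(6, (3*4)*5)*5)*M = (0*5)*12 = 0*12 = 0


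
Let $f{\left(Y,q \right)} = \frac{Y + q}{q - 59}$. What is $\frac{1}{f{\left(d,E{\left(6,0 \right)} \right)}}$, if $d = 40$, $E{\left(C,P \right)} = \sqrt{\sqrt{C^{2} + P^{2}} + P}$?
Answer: $- \frac{1183}{797} + \frac{99 \sqrt{6}}{1594} \approx -1.3322$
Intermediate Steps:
$E{\left(C,P \right)} = \sqrt{P + \sqrt{C^{2} + P^{2}}}$
$f{\left(Y,q \right)} = \frac{Y + q}{-59 + q}$
$\frac{1}{f{\left(d,E{\left(6,0 \right)} \right)}} = \frac{1}{\frac{1}{-59 + \sqrt{0 + \sqrt{6^{2} + 0^{2}}}} \left(40 + \sqrt{0 + \sqrt{6^{2} + 0^{2}}}\right)} = \frac{1}{\frac{1}{-59 + \sqrt{0 + \sqrt{36 + 0}}} \left(40 + \sqrt{0 + \sqrt{36 + 0}}\right)} = \frac{1}{\frac{1}{-59 + \sqrt{0 + \sqrt{36}}} \left(40 + \sqrt{0 + \sqrt{36}}\right)} = \frac{1}{\frac{1}{-59 + \sqrt{0 + 6}} \left(40 + \sqrt{0 + 6}\right)} = \frac{1}{\frac{1}{-59 + \sqrt{6}} \left(40 + \sqrt{6}\right)} = \frac{-59 + \sqrt{6}}{40 + \sqrt{6}}$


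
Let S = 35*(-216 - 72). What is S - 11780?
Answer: -21860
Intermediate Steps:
S = -10080 (S = 35*(-288) = -10080)
S - 11780 = -10080 - 11780 = -21860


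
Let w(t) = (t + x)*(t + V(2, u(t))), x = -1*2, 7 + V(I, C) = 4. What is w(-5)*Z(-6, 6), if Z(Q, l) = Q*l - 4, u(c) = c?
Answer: -2240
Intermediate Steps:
V(I, C) = -3 (V(I, C) = -7 + 4 = -3)
x = -2
Z(Q, l) = -4 + Q*l
w(t) = (-3 + t)*(-2 + t) (w(t) = (t - 2)*(t - 3) = (-2 + t)*(-3 + t) = (-3 + t)*(-2 + t))
w(-5)*Z(-6, 6) = (6 + (-5)² - 5*(-5))*(-4 - 6*6) = (6 + 25 + 25)*(-4 - 36) = 56*(-40) = -2240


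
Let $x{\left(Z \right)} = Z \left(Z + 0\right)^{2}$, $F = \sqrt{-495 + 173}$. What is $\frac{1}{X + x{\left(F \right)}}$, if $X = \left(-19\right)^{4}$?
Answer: $\frac{130321}{17016949289} + \frac{322 i \sqrt{322}}{17016949289} \approx 7.6583 \cdot 10^{-6} + 3.3955 \cdot 10^{-7} i$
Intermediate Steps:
$F = i \sqrt{322}$ ($F = \sqrt{-322} = i \sqrt{322} \approx 17.944 i$)
$x{\left(Z \right)} = Z^{3}$ ($x{\left(Z \right)} = Z Z^{2} = Z^{3}$)
$X = 130321$
$\frac{1}{X + x{\left(F \right)}} = \frac{1}{130321 + \left(i \sqrt{322}\right)^{3}} = \frac{1}{130321 - 322 i \sqrt{322}}$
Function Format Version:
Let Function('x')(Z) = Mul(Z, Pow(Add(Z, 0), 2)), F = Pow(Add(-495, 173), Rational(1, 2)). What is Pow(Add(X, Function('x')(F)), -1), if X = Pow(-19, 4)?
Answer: Add(Rational(130321, 17016949289), Mul(Rational(322, 17016949289), I, Pow(322, Rational(1, 2)))) ≈ Add(7.6583e-6, Mul(3.3955e-7, I))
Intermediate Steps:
F = Mul(I, Pow(322, Rational(1, 2))) (F = Pow(-322, Rational(1, 2)) = Mul(I, Pow(322, Rational(1, 2))) ≈ Mul(17.944, I))
Function('x')(Z) = Pow(Z, 3) (Function('x')(Z) = Mul(Z, Pow(Z, 2)) = Pow(Z, 3))
X = 130321
Pow(Add(X, Function('x')(F)), -1) = Pow(Add(130321, Pow(Mul(I, Pow(322, Rational(1, 2))), 3)), -1) = Pow(Add(130321, Mul(-322, I, Pow(322, Rational(1, 2)))), -1)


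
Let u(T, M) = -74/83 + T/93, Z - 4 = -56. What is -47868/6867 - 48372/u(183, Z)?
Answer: -94978589416/2112747 ≈ -44955.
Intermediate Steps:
Z = -52 (Z = 4 - 56 = -52)
u(T, M) = -74/83 + T/93 (u(T, M) = -74*1/83 + T*(1/93) = -74/83 + T/93)
-47868/6867 - 48372/u(183, Z) = -47868/6867 - 48372/(-74/83 + (1/93)*183) = -47868*1/6867 - 48372/(-74/83 + 61/31) = -15956/2289 - 48372/2769/2573 = -15956/2289 - 48372*2573/2769 = -15956/2289 - 41487052/923 = -94978589416/2112747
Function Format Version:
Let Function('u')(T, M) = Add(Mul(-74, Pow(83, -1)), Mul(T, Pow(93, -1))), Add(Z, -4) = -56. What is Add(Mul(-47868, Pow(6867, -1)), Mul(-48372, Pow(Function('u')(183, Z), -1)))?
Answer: Rational(-94978589416, 2112747) ≈ -44955.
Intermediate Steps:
Z = -52 (Z = Add(4, -56) = -52)
Function('u')(T, M) = Add(Rational(-74, 83), Mul(Rational(1, 93), T)) (Function('u')(T, M) = Add(Mul(-74, Rational(1, 83)), Mul(T, Rational(1, 93))) = Add(Rational(-74, 83), Mul(Rational(1, 93), T)))
Add(Mul(-47868, Pow(6867, -1)), Mul(-48372, Pow(Function('u')(183, Z), -1))) = Add(Mul(-47868, Pow(6867, -1)), Mul(-48372, Pow(Add(Rational(-74, 83), Mul(Rational(1, 93), 183)), -1))) = Add(Mul(-47868, Rational(1, 6867)), Mul(-48372, Pow(Add(Rational(-74, 83), Rational(61, 31)), -1))) = Add(Rational(-15956, 2289), Mul(-48372, Pow(Rational(2769, 2573), -1))) = Add(Rational(-15956, 2289), Mul(-48372, Rational(2573, 2769))) = Add(Rational(-15956, 2289), Rational(-41487052, 923)) = Rational(-94978589416, 2112747)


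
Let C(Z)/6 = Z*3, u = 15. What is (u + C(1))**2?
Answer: 1089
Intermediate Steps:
C(Z) = 18*Z (C(Z) = 6*(Z*3) = 6*(3*Z) = 18*Z)
(u + C(1))**2 = (15 + 18*1)**2 = (15 + 18)**2 = 33**2 = 1089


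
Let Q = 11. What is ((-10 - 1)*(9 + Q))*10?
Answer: -2200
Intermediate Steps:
((-10 - 1)*(9 + Q))*10 = ((-10 - 1)*(9 + 11))*10 = -11*20*10 = -220*10 = -2200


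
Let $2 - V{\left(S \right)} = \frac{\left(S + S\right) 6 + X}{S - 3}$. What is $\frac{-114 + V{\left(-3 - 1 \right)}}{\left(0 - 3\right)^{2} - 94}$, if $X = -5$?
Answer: $\frac{837}{595} \approx 1.4067$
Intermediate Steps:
$V{\left(S \right)} = 2 - \frac{-5 + 12 S}{-3 + S}$ ($V{\left(S \right)} = 2 - \frac{\left(S + S\right) 6 - 5}{S - 3} = 2 - \frac{2 S 6 - 5}{-3 + S} = 2 - \frac{12 S - 5}{-3 + S} = 2 - \frac{-5 + 12 S}{-3 + S}$)
$\frac{-114 + V{\left(-3 - 1 \right)}}{\left(0 - 3\right)^{2} - 94} = \frac{-114 + \frac{-1 - 10 \left(-3 - 1\right)}{-3 - 4}}{\left(0 - 3\right)^{2} - 94} = \frac{-114 + \frac{-1 - 10 \left(-3 - 1\right)}{-3 - 4}}{\left(-3\right)^{2} - 94} = \frac{-114 + \frac{-1 - -40}{-3 - 4}}{9 - 94} = \frac{-114 + \frac{-1 + 40}{-7}}{-85} = \left(-114 - \frac{39}{7}\right) \left(- \frac{1}{85}\right) = \left(- \frac{837}{7}\right) \left(- \frac{1}{85}\right) = \frac{837}{595}$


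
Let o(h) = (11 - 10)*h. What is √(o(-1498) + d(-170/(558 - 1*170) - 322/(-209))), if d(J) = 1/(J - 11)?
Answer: 6*I*√6701675826370/401303 ≈ 38.705*I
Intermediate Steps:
d(J) = 1/(-11 + J)
o(h) = h (o(h) = 1*h = h)
√(o(-1498) + d(-170/(558 - 1*170) - 322/(-209))) = √(-1498 + 1/(-11 + (-170/(558 - 1*170) - 322/(-209)))) = √(-1498 + 1/(-11 + (-170/(558 - 170) - 322*(-1/209)))) = √(-1498 + 1/(-11 + (-170/388 + 322/209))) = √(-1498 + 1/(-11 + (-170*1/388 + 322/209))) = √(-1498 + 1/(-11 + (-85/194 + 322/209))) = √(-1498 + 1/(-11 + 44703/40546)) = √(-1498 + 1/(-401303/40546)) = √(-1498 - 40546/401303) = √(-601192440/401303) = 6*I*√6701675826370/401303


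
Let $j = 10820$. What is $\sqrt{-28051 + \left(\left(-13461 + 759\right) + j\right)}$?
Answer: $i \sqrt{29933} \approx 173.01 i$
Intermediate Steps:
$\sqrt{-28051 + \left(\left(-13461 + 759\right) + j\right)} = \sqrt{-28051 + \left(\left(-13461 + 759\right) + 10820\right)} = \sqrt{-28051 + \left(-12702 + 10820\right)} = \sqrt{-28051 - 1882} = \sqrt{-29933} = i \sqrt{29933}$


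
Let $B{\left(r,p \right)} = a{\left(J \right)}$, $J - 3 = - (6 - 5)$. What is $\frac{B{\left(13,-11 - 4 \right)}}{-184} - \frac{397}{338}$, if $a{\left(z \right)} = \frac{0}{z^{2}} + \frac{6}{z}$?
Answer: $- \frac{37031}{31096} \approx -1.1909$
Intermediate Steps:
$J = 2$ ($J = 3 - \left(6 - 5\right) = 3 - 1 = 2$)
$a{\left(z \right)} = \frac{6}{z}$ ($a{\left(z \right)} = \frac{0}{z^{2}} + \frac{6}{z} = 0 + \frac{6}{z} = \frac{6}{z}$)
$B{\left(r,p \right)} = 3$ ($B{\left(r,p \right)} = \frac{6}{2} = 6 \cdot \frac{1}{2} = 3$)
$\frac{B{\left(13,-11 - 4 \right)}}{-184} - \frac{397}{338} = \frac{3}{-184} - \frac{397}{338} = 3 \left(- \frac{1}{184}\right) - \frac{397}{338} = - \frac{3}{184} - \frac{397}{338} = - \frac{37031}{31096}$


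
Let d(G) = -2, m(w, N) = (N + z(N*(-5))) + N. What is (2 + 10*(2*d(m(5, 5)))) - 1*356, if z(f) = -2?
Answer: -394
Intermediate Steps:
m(w, N) = -2 + 2*N (m(w, N) = (N - 2) + N = (-2 + N) + N = -2 + 2*N)
(2 + 10*(2*d(m(5, 5)))) - 1*356 = (2 + 10*(2*(-2))) - 1*356 = (2 + 10*(-4)) - 356 = (2 - 40) - 356 = -38 - 356 = -394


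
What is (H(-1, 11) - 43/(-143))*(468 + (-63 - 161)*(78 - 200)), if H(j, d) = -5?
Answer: -18678912/143 ≈ -1.3062e+5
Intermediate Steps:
(H(-1, 11) - 43/(-143))*(468 + (-63 - 161)*(78 - 200)) = (-5 - 43/(-143))*(468 + (-63 - 161)*(78 - 200)) = (-5 - 43*(-1)/143)*(468 - 224*(-122)) = (-5 - 1*(-43/143))*(468 + 27328) = (-5 + 43/143)*27796 = -672/143*27796 = -18678912/143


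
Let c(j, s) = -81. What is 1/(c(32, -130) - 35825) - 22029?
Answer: -790973275/35906 ≈ -22029.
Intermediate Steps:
1/(c(32, -130) - 35825) - 22029 = 1/(-81 - 35825) - 22029 = 1/(-35906) - 22029 = -1/35906 - 22029 = -790973275/35906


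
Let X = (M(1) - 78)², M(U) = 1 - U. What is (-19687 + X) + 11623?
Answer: -1980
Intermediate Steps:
X = 6084 (X = ((1 - 1*1) - 78)² = ((1 - 1) - 78)² = (0 - 78)² = (-78)² = 6084)
(-19687 + X) + 11623 = (-19687 + 6084) + 11623 = -13603 + 11623 = -1980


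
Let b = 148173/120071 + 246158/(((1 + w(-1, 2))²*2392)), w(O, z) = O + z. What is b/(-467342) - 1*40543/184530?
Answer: -5443321900533119257/24768579349576564320 ≈ -0.21977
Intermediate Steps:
b = 15487078241/574419664 (b = 148173/120071 + 246158/(((1 + (-1 + 2))²*2392)) = 148173*(1/120071) + 246158/(((1 + 1)²*2392)) = 148173/120071 + 246158/((2²*2392)) = 148173/120071 + 246158/((4*2392)) = 148173/120071 + 246158/9568 = 148173/120071 + 246158*(1/9568) = 148173/120071 + 123079/4784 = 15487078241/574419664 ≈ 26.961)
b/(-467342) - 1*40543/184530 = (15487078241/574419664)/(-467342) - 1*40543/184530 = (15487078241/574419664)*(-1/467342) - 40543*1/184530 = -15487078241/268450434613088 - 40543/184530 = -5443321900533119257/24768579349576564320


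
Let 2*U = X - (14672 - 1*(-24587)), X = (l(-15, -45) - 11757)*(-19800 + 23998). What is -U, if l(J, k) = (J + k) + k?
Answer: 49835935/2 ≈ 2.4918e+7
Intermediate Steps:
l(J, k) = J + 2*k
X = -49796676 (X = ((-15 + 2*(-45)) - 11757)*(-19800 + 23998) = ((-15 - 90) - 11757)*4198 = (-105 - 11757)*4198 = -11862*4198 = -49796676)
U = -49835935/2 (U = (-49796676 - (14672 - 1*(-24587)))/2 = (-49796676 - (14672 + 24587))/2 = (-49796676 - 1*39259)/2 = (-49796676 - 39259)/2 = (1/2)*(-49835935) = -49835935/2 ≈ -2.4918e+7)
-U = -1*(-49835935/2) = 49835935/2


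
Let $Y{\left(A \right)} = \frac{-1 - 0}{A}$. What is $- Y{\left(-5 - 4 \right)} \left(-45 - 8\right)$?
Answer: $\frac{53}{9} \approx 5.8889$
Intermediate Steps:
$Y{\left(A \right)} = - \frac{1}{A}$ ($Y{\left(A \right)} = \frac{-1 + 0}{A} = - \frac{1}{A}$)
$- Y{\left(-5 - 4 \right)} \left(-45 - 8\right) = - - \frac{1}{-5 - 4} \left(-45 - 8\right) = - - \frac{1}{-5 - 4} \left(-53\right) = - - \frac{1}{-9} \left(-53\right) = - \left(-1\right) \left(- \frac{1}{9}\right) \left(-53\right) = - \frac{-53}{9} = \left(-1\right) \left(- \frac{53}{9}\right) = \frac{53}{9}$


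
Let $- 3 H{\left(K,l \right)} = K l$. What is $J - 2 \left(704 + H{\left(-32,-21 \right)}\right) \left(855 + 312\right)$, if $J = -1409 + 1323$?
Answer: $-1120406$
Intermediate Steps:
$H{\left(K,l \right)} = - \frac{K l}{3}$
$J = -86$
$J - 2 \left(704 + H{\left(-32,-21 \right)}\right) \left(855 + 312\right) = -86 - 2 \left(704 - \left(- \frac{32}{3}\right) \left(-21\right)\right) \left(855 + 312\right) = -86 - 2 \left(704 - 224\right) 1167 = -86 - 2 \cdot 480 \cdot 1167 = -86 - 2 \cdot 560160 = -86 - 1120320 = -1120406$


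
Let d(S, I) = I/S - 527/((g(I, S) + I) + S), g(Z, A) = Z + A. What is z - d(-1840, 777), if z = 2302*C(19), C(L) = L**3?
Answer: 30882838795671/1955920 ≈ 1.5789e+7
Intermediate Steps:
g(Z, A) = A + Z
d(S, I) = -527/(2*I + 2*S) + I/S (d(S, I) = I/S - 527/(((S + I) + I) + S) = I/S - 527/(((I + S) + I) + S) = I/S - 527/((S + 2*I) + S) = I/S - 527/(2*I + 2*S) = -527/(2*I + 2*S) + I/S)
z = 15789418 (z = 2302*19**3 = 2302*6859 = 15789418)
z - d(-1840, 777) = 15789418 - (777**2 - 527/2*(-1840) + 777*(-1840))/((-1840)*(777 - 1840)) = 15789418 - (-1)*(603729 + 484840 - 1429680)/(1840*(-1063)) = 15789418 - (-1)*(-1)*(-341111)/(1840*1063) = 15789418 - 1*(-341111/1955920) = 15789418 + 341111/1955920 = 30882838795671/1955920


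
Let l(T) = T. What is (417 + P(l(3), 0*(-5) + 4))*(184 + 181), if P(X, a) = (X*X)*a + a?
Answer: 166805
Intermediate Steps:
P(X, a) = a + a*X**2 (P(X, a) = X**2*a + a = a*X**2 + a = a + a*X**2)
(417 + P(l(3), 0*(-5) + 4))*(184 + 181) = (417 + (0*(-5) + 4)*(1 + 3**2))*(184 + 181) = (417 + (0 + 4)*(1 + 9))*365 = (417 + 4*10)*365 = (417 + 40)*365 = 457*365 = 166805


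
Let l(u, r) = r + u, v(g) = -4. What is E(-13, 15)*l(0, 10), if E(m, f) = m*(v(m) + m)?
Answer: 2210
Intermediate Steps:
E(m, f) = m*(-4 + m)
E(-13, 15)*l(0, 10) = (-13*(-4 - 13))*(10 + 0) = -13*(-17)*10 = 221*10 = 2210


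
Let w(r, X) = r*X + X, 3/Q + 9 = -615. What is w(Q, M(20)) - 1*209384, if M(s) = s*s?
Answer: -2716817/13 ≈ -2.0899e+5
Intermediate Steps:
Q = -1/208 (Q = 3/(-9 - 615) = 3/(-624) = 3*(-1/624) = -1/208 ≈ -0.0048077)
M(s) = s²
w(r, X) = X + X*r (w(r, X) = X*r + X = X + X*r)
w(Q, M(20)) - 1*209384 = 20²*(1 - 1/208) - 1*209384 = 400*(207/208) - 209384 = 5175/13 - 209384 = -2716817/13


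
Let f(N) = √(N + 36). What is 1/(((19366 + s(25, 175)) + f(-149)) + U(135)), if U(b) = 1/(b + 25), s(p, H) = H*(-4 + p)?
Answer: 589849760/13590734899521 - 25600*I*√113/13590734899521 ≈ 4.3401e-5 - 2.0023e-8*I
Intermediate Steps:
f(N) = √(36 + N)
U(b) = 1/(25 + b)
1/(((19366 + s(25, 175)) + f(-149)) + U(135)) = 1/(((19366 + 175*(-4 + 25)) + √(36 - 149)) + 1/(25 + 135)) = 1/(((19366 + 175*21) + √(-113)) + 1/160) = 1/(((19366 + 3675) + I*√113) + 1/160) = 1/((23041 + I*√113) + 1/160) = 1/(3686561/160 + I*√113)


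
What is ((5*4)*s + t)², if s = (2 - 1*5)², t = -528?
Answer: 121104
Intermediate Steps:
s = 9 (s = (2 - 5)² = (-3)² = 9)
((5*4)*s + t)² = ((5*4)*9 - 528)² = (20*9 - 528)² = (180 - 528)² = (-348)² = 121104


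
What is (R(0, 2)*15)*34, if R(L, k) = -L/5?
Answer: 0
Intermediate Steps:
R(L, k) = -L/5
(R(0, 2)*15)*34 = (-⅕*0*15)*34 = (0*15)*34 = 0*34 = 0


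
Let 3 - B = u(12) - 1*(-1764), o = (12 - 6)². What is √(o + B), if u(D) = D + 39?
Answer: 4*I*√111 ≈ 42.143*I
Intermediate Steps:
u(D) = 39 + D
o = 36 (o = 6² = 36)
B = -1812 (B = 3 - ((39 + 12) - 1*(-1764)) = 3 - (51 + 1764) = 3 - 1*1815 = 3 - 1815 = -1812)
√(o + B) = √(36 - 1812) = √(-1776) = 4*I*√111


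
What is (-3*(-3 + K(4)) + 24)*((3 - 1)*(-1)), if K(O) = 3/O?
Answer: -123/2 ≈ -61.500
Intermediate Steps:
(-3*(-3 + K(4)) + 24)*((3 - 1)*(-1)) = (-3*(-3 + 3/4) + 24)*((3 - 1)*(-1)) = (-3*(-3 + 3*(1/4)) + 24)*(2*(-1)) = (-3*(-3 + 3/4) + 24)*(-2) = (-3*(-9/4) + 24)*(-2) = (27/4 + 24)*(-2) = (123/4)*(-2) = -123/2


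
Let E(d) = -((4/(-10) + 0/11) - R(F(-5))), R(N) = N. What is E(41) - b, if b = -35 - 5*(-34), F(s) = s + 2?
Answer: -688/5 ≈ -137.60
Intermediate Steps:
F(s) = 2 + s
E(d) = -13/5 (E(d) = -((4/(-10) + 0/11) - (2 - 5)) = -((4*(-⅒) + 0*(1/11)) - 1*(-3)) = -((-⅖ + 0) + 3) = -(-⅖ + 3) = -1*13/5 = -13/5)
b = 135 (b = -35 + 170 = 135)
E(41) - b = -13/5 - 1*135 = -13/5 - 135 = -688/5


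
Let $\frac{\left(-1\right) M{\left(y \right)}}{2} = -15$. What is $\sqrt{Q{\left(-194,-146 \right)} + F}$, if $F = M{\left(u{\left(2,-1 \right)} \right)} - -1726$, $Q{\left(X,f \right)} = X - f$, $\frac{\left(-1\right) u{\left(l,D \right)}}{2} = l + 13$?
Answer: $2 \sqrt{427} \approx 41.328$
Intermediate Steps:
$u{\left(l,D \right)} = -26 - 2 l$ ($u{\left(l,D \right)} = - 2 \left(l + 13\right) = - 2 \left(13 + l\right) = -26 - 2 l$)
$M{\left(y \right)} = 30$ ($M{\left(y \right)} = \left(-2\right) \left(-15\right) = 30$)
$F = 1756$ ($F = 30 - -1726 = 30 + 1726 = 1756$)
$\sqrt{Q{\left(-194,-146 \right)} + F} = \sqrt{\left(-194 - -146\right) + 1756} = \sqrt{\left(-194 + 146\right) + 1756} = \sqrt{-48 + 1756} = \sqrt{1708} = 2 \sqrt{427}$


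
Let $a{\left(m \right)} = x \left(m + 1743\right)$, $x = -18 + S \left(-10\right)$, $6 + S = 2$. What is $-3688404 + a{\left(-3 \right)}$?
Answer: $-3650124$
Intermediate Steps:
$S = -4$ ($S = -6 + 2 = -4$)
$x = 22$ ($x = -18 - -40 = -18 + 40 = 22$)
$a{\left(m \right)} = 38346 + 22 m$ ($a{\left(m \right)} = 22 \left(m + 1743\right) = 22 \left(1743 + m\right) = 38346 + 22 m$)
$-3688404 + a{\left(-3 \right)} = -3688404 + \left(38346 + 22 \left(-3\right)\right) = -3688404 + \left(38346 - 66\right) = -3688404 + 38280 = -3650124$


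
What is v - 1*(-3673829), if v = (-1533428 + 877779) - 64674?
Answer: 2953506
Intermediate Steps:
v = -720323 (v = -655649 - 64674 = -720323)
v - 1*(-3673829) = -720323 - 1*(-3673829) = -720323 + 3673829 = 2953506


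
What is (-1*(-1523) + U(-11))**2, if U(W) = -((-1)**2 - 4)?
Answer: 2328676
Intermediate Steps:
U(W) = 3 (U(W) = -(1 - 4) = -1*(-3) = 3)
(-1*(-1523) + U(-11))**2 = (-1*(-1523) + 3)**2 = (1523 + 3)**2 = 1526**2 = 2328676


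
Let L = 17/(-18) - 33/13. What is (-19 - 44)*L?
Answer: 5705/26 ≈ 219.42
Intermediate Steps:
L = -815/234 (L = 17*(-1/18) - 33*1/13 = -17/18 - 33/13 = -815/234 ≈ -3.4829)
(-19 - 44)*L = (-19 - 44)*(-815/234) = -63*(-815/234) = 5705/26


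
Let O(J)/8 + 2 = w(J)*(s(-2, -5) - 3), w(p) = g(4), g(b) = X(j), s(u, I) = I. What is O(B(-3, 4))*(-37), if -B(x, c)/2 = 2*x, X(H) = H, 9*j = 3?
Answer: 4144/3 ≈ 1381.3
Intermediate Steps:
j = ⅓ (j = (⅑)*3 = ⅓ ≈ 0.33333)
B(x, c) = -4*x
g(b) = ⅓
w(p) = ⅓
O(J) = -112/3 (O(J) = -16 + 8*((-5 - 3)/3) = -16 + 8*((⅓)*(-8)) = -16 + 8*(-8/3) = -16 - 64/3 = -112/3)
O(B(-3, 4))*(-37) = -112/3*(-37) = 4144/3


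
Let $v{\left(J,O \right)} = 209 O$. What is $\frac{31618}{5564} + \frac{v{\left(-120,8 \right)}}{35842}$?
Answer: $\frac{285638841}{49856222} \approx 5.7292$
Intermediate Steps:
$\frac{31618}{5564} + \frac{v{\left(-120,8 \right)}}{35842} = \frac{31618}{5564} + \frac{209 \cdot 8}{35842} = 31618 \cdot \frac{1}{5564} + 1672 \cdot \frac{1}{35842} = \frac{15809}{2782} + \frac{836}{17921} = \frac{285638841}{49856222}$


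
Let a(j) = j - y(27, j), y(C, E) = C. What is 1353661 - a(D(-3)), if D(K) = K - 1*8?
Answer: 1353699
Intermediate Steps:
D(K) = -8 + K (D(K) = K - 8 = -8 + K)
a(j) = -27 + j (a(j) = j - 1*27 = j - 27 = -27 + j)
1353661 - a(D(-3)) = 1353661 - (-27 + (-8 - 3)) = 1353661 - (-27 - 11) = 1353661 - 1*(-38) = 1353661 + 38 = 1353699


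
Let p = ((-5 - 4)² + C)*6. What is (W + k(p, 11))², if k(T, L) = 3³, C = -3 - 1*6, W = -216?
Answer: 35721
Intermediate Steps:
C = -9 (C = -3 - 6 = -9)
p = 432 (p = ((-5 - 4)² - 9)*6 = ((-9)² - 9)*6 = (81 - 9)*6 = 72*6 = 432)
k(T, L) = 27
(W + k(p, 11))² = (-216 + 27)² = (-189)² = 35721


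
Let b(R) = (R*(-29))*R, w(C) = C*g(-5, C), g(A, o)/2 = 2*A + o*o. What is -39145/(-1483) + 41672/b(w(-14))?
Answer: 3848800388693/145811276856 ≈ 26.396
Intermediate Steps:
g(A, o) = 2*o² + 4*A (g(A, o) = 2*(2*A + o*o) = 2*(2*A + o²) = 2*(o² + 2*A) = 2*o² + 4*A)
w(C) = C*(-20 + 2*C²) (w(C) = C*(2*C² + 4*(-5)) = C*(2*C² - 20) = C*(-20 + 2*C²))
b(R) = -29*R² (b(R) = (-29*R)*R = -29*R²)
-39145/(-1483) + 41672/b(w(-14)) = -39145/(-1483) + 41672/((-29*784*(-10 + (-14)²)²)) = -39145*(-1/1483) + 41672/((-29*784*(-10 + 196)²)) = 39145/1483 + 41672/((-29*(2*(-14)*186)²)) = 39145/1483 + 41672/((-29*(-5208)²)) = 39145/1483 + 41672/((-29*27123264)) = 39145/1483 + 41672/(-786574656) = 39145/1483 + 41672*(-1/786574656) = 39145/1483 - 5209/98321832 = 3848800388693/145811276856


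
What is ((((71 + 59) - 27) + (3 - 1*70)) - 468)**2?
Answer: 186624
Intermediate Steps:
((((71 + 59) - 27) + (3 - 1*70)) - 468)**2 = (((130 - 27) + (3 - 70)) - 468)**2 = ((103 - 67) - 468)**2 = (36 - 468)**2 = (-432)**2 = 186624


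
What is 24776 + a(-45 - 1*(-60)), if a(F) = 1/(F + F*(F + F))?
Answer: 11520841/465 ≈ 24776.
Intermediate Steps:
a(F) = 1/(F + 2*F**2) (a(F) = 1/(F + F*(2*F)) = 1/(F + 2*F**2))
24776 + a(-45 - 1*(-60)) = 24776 + 1/((-45 - 1*(-60))*(1 + 2*(-45 - 1*(-60)))) = 24776 + 1/((-45 + 60)*(1 + 2*(-45 + 60))) = 24776 + 1/(15*(1 + 2*15)) = 24776 + 1/(15*(1 + 30)) = 24776 + (1/15)/31 = 24776 + (1/15)*(1/31) = 24776 + 1/465 = 11520841/465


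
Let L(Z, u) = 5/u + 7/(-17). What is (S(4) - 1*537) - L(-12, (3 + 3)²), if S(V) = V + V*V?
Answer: -316237/612 ≈ -516.73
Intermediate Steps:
S(V) = V + V²
L(Z, u) = -7/17 + 5/u (L(Z, u) = 5/u + 7*(-1/17) = 5/u - 7/17 = -7/17 + 5/u)
(S(4) - 1*537) - L(-12, (3 + 3)²) = (4*(1 + 4) - 1*537) - (-7/17 + 5/((3 + 3)²)) = (4*5 - 537) - (-7/17 + 5/(6²)) = (20 - 537) - (-7/17 + 5/36) = -517 - (-7/17 + 5*(1/36)) = -517 - (-7/17 + 5/36) = -517 - 1*(-167/612) = -517 + 167/612 = -316237/612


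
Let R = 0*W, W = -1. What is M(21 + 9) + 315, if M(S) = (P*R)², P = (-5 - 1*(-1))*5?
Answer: 315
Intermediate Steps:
R = 0 (R = 0*(-1) = 0)
P = -20 (P = (-5 + 1)*5 = -4*5 = -20)
M(S) = 0 (M(S) = (-20*0)² = 0² = 0)
M(21 + 9) + 315 = 0 + 315 = 315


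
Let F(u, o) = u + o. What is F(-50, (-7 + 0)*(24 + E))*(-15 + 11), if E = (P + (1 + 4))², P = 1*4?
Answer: 3140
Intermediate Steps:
P = 4
E = 81 (E = (4 + (1 + 4))² = (4 + 5)² = 9² = 81)
F(u, o) = o + u
F(-50, (-7 + 0)*(24 + E))*(-15 + 11) = ((-7 + 0)*(24 + 81) - 50)*(-15 + 11) = (-7*105 - 50)*(-4) = (-735 - 50)*(-4) = -785*(-4) = 3140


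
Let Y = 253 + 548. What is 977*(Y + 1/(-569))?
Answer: 445285336/569 ≈ 7.8258e+5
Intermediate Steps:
Y = 801
977*(Y + 1/(-569)) = 977*(801 + 1/(-569)) = 977*(801 - 1/569) = 977*(455768/569) = 445285336/569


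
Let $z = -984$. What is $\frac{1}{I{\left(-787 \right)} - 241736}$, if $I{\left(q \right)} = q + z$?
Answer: $- \frac{1}{243507} \approx -4.1067 \cdot 10^{-6}$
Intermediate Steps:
$I{\left(q \right)} = -984 + q$ ($I{\left(q \right)} = q - 984 = -984 + q$)
$\frac{1}{I{\left(-787 \right)} - 241736} = \frac{1}{\left(-984 - 787\right) - 241736} = \frac{1}{-1771 - 241736} = \frac{1}{-243507} = - \frac{1}{243507}$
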